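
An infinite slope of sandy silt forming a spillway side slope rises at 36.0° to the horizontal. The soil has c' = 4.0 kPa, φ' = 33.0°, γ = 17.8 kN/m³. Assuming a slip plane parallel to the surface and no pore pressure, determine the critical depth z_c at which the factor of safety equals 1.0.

Setting FS = 1.00 in FS = [c' + γz cos²β tanφ'] / [γz sinβ cosβ] and solving for z:
z = c' / [γ cosβ (FS·sinβ − cosβ·tanφ')]
  = 4.0 / [17.8·cos36.0°·(1.00·sin36.0° − cos36.0°·tan33.0°)]
  = 4.0 / [17.8·0.8090·(1.00·0.5878 − 0.8090·0.6494)]
  = 4.0 / 0.8986 = 4.451 m

z_c = 4.45 m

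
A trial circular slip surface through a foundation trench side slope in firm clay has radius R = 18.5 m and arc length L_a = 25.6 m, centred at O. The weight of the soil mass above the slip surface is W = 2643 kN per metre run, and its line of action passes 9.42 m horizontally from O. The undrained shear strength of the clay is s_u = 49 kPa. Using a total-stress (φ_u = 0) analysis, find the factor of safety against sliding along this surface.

Taking moments about the centre O, the resisting moment is provided by the undrained shear strength acting along the arc:
M_R = s_u·L_a·R = 49·25.60·18.5 = 23206.4 kN·m/m
M_D = W·d = 2643·9.42 = 24897.1 kN·m/m
FS = M_R / M_D = 23206.4 / 24897.1 = 0.932

FS = 0.93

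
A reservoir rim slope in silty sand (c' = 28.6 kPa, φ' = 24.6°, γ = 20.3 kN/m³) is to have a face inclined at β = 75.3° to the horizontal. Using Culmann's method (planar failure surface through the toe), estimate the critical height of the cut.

H_c = 13.52 m

Culmann's analysis gives the critical failure plane at α_cr = (β + φ')/2 = (75.3 + 24.6)/2 = 50.0°, and the critical height
H_c = (4c'/γ) · sinβ cosφ' / [1 − cos(β − φ')]
    = (4·28.6/20.3) · sin75.3°·cos24.6° / [1 − cos(50.7°)]
    = 5.635 · 0.9673·0.9092 / [1 − 0.6334]
    = 5.635 · 0.8795 / 0.3666
    = 13.52 m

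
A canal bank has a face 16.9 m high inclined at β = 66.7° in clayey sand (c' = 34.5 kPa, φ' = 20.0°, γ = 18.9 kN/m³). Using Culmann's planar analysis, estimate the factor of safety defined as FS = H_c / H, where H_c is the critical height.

FS = 1.19

H_c = (4c'/γ) · sinβ cosφ' / [1 − cos(β − φ')]
    = (4·34.5/18.9) · sin66.7°·cos20.0° / [1 − cos46.7°]
    = 7.302 · 0.8631 / 0.3142 = 20.06 m
FS = H_c / H = 20.06 / 16.9 = 1.187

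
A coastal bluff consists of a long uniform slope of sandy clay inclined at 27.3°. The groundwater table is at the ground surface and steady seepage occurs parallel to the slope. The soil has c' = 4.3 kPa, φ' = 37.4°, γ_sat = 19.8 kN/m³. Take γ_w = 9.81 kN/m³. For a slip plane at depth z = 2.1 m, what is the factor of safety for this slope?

With seepage parallel to the slope and the water table at the surface, the effective normal stress on the slip plane uses the buoyant unit weight γ' = γ_sat − γ_w while the driving shear stress uses γ_sat:
FS = [c' + γ' z cos²β tanφ'] / [γ_sat z sinβ cosβ]
γ' = 19.8 − 9.81 = 9.99 kN/m³
Numerator = 4.3 + 9.99·2.1·cos²27.3°·tan37.4° = 4.3 + 9.99·2.1·0.7896·0.7646 = 16.966 kPa
Denominator = 19.8·2.1·sin27.3°·cos27.3° = 19.8·2.1·0.4586·0.8886 = 16.947 kPa
FS = 16.966 / 16.947 = 1.001

FS = 1.00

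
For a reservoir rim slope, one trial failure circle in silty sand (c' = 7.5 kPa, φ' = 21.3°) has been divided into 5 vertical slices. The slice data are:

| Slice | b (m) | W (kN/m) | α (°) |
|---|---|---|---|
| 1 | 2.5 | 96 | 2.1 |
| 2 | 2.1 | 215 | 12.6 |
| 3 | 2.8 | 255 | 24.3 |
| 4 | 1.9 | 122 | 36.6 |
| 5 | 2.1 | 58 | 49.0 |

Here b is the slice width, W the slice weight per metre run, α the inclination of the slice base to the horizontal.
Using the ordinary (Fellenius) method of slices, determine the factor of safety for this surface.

FS = 1.33

Ordinary method of slices: FS = Σ[c'·Δl_i + (W_i cosα_i)·tanφ'] / Σ W_i sinα_i, with Δl_i = b_i / cosα_i.
Slice 1: Δl = 2.5/cos2.1° = 2.502 m; N'_1 = 96·cos2.1° = 95.9; c'Δl = 18.76; W sinα = 3.5
Slice 2: Δl = 2.1/cos12.6° = 2.152 m; N'_2 = 215·cos12.6° = 209.8; c'Δl = 16.14; W sinα = 46.9
Slice 3: Δl = 2.8/cos24.3° = 3.072 m; N'_3 = 255·cos24.3° = 232.4; c'Δl = 23.04; W sinα = 104.9
Slice 4: Δl = 1.9/cos36.6° = 2.367 m; N'_4 = 122·cos36.6° = 97.9; c'Δl = 17.75; W sinα = 72.7
Slice 5: Δl = 2.1/cos49.0° = 3.201 m; N'_5 = 58·cos49.0° = 38.1; c'Δl = 24.01; W sinα = 43.8
Σc'Δl = 99.7 kN/m; ΣN' = 674.2 kN/m; ΣW sinα = 271.9 kN/m
Resisting = 99.7 + 674.2·tan21.3° = 99.7 + 262.8 = 362.5 kN/m
FS = 362.5 / 271.9 = 1.334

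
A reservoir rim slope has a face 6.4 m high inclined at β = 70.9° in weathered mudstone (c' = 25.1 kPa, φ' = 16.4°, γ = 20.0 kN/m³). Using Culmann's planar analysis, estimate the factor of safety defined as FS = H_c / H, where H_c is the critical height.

H_c = (4c'/γ) · sinβ cosφ' / [1 − cos(β − φ')]
    = (4·25.1/20.0) · sin70.9°·cos16.4° / [1 − cos54.5°]
    = 5.020 · 0.9065 / 0.4193 = 10.85 m
FS = H_c / H = 10.85 / 6.4 = 1.696

FS = 1.70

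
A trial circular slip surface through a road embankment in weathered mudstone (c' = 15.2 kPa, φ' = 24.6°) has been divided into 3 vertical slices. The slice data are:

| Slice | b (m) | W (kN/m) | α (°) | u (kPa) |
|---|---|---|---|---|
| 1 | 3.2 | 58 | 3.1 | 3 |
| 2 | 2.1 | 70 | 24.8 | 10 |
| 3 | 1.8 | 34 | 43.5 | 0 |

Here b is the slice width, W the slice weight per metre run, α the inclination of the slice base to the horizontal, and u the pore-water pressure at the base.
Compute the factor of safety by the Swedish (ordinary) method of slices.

FS = 3.10

Ordinary method of slices: FS = Σ[c'·Δl_i + (W_i cosα_i − u_i·Δl_i)·tanφ'] / Σ W_i sinα_i, with Δl_i = b_i / cosα_i.
Slice 1: Δl = 3.2/cos3.1° = 3.205 m; N'_1 = 58·cos3.1° − 3·3.205 = 48.3; c'Δl = 48.71; W sinα = 3.1
Slice 2: Δl = 2.1/cos24.8° = 2.313 m; N'_2 = 70·cos24.8° − 10·2.313 = 40.4; c'Δl = 35.16; W sinα = 29.4
Slice 3: Δl = 1.8/cos43.5° = 2.481 m; N'_3 = 34·cos43.5° − 0·2.481 = 24.7; c'Δl = 37.72; W sinα = 23.4
Σc'Δl = 121.6 kN/m; ΣN' = 113.4 kN/m; ΣW sinα = 55.9 kN/m
Resisting = 121.6 + 113.4·tan24.6° = 121.6 + 51.9 = 173.5 kN/m
FS = 173.5 / 55.9 = 3.104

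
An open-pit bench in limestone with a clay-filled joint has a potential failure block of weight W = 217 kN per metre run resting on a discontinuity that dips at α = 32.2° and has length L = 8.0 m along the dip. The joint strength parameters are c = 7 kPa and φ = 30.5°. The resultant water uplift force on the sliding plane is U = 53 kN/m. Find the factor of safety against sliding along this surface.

FS = 1.15

Resolving the block weight along and normal to the plane and applying the Mohr–Coulomb strength on the joint:
N' = W cosα − U = 217·cos32.2° − 53 = 130.6 kN/m
Driving force T = W sinα = 217·sin32.2° = 115.6 kN/m
Resisting force R = c·L + N'·tanφ = 7·8.0 + 130.6·tan30.5° = 56.0 + 76.9 = 132.9 kN/m
FS = R / T = 132.9 / 115.6 = 1.150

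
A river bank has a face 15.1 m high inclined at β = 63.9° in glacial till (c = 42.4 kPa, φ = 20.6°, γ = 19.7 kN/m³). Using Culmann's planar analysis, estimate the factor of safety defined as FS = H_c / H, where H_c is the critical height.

H_c = (4c/γ) · sinβ cosφ / [1 − cos(β − φ)]
    = (4·42.4/19.7) · sin63.9°·cos20.6° / [1 − cos43.3°]
    = 8.609 · 0.8406 / 0.2722 = 26.58 m
FS = H_c / H = 26.58 / 15.1 = 1.761

FS = 1.76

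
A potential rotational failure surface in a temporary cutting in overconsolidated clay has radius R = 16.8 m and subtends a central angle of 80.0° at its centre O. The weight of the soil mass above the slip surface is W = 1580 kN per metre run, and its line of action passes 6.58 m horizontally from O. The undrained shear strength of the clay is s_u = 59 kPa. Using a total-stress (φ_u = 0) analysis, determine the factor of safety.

Taking moments about the centre O, the resisting moment is provided by the undrained shear strength acting along the arc:
Arc length L_a = R·θ = 16.8·(80.0°·π/180) = 16.8·1.3963 = 23.46 m
M_R = s_u·L_a·R = 59·23.46·16.8 = 23250.8 kN·m/m
M_D = W·d = 1580·6.58 = 10396.4 kN·m/m
FS = M_R / M_D = 23250.8 / 10396.4 = 2.236

FS = 2.24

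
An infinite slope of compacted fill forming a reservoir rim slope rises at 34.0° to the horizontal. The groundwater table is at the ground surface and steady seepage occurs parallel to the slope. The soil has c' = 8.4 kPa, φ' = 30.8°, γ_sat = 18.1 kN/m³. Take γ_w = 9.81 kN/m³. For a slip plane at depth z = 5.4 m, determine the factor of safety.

FS = 0.59

With seepage parallel to the slope and the water table at the surface, the effective normal stress on the slip plane uses the buoyant unit weight γ' = γ_sat − γ_w while the driving shear stress uses γ_sat:
FS = [c' + γ' z cos²β tanφ'] / [γ_sat z sinβ cosβ]
γ' = 18.1 − 9.81 = 8.29 kN/m³
Numerator = 8.4 + 8.29·5.4·cos²34.0°·tan30.8° = 8.4 + 8.29·5.4·0.6873·0.5961 = 26.741 kPa
Denominator = 18.1·5.4·sin34.0°·cos34.0° = 18.1·5.4·0.5592·0.8290 = 45.311 kPa
FS = 26.741 / 45.311 = 0.590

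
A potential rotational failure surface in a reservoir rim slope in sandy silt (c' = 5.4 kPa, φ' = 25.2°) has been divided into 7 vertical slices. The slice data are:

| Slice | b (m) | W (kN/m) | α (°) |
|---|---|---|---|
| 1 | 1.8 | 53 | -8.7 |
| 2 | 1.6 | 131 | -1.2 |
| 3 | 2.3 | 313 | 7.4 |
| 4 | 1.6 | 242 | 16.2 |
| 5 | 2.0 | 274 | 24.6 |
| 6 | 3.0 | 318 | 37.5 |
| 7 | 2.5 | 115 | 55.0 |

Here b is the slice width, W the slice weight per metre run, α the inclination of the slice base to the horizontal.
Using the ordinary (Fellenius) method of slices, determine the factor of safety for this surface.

FS = 1.41

Ordinary method of slices: FS = Σ[c'·Δl_i + (W_i cosα_i)·tanφ'] / Σ W_i sinα_i, with Δl_i = b_i / cosα_i.
Slice 1: Δl = 1.8/cos(-8.7°) = 1.821 m; N'_1 = 53·cos(-8.7°) = 52.4; c'Δl = 9.83; W sinα = -8.0
Slice 2: Δl = 1.6/cos(-1.2°) = 1.600 m; N'_2 = 131·cos(-1.2°) = 131.0; c'Δl = 8.64; W sinα = -2.7
Slice 3: Δl = 2.3/cos7.4° = 2.319 m; N'_3 = 313·cos7.4° = 310.4; c'Δl = 12.52; W sinα = 40.3
Slice 4: Δl = 1.6/cos16.2° = 1.666 m; N'_4 = 242·cos16.2° = 232.4; c'Δl = 9.00; W sinα = 67.5
Slice 5: Δl = 2.0/cos24.6° = 2.200 m; N'_5 = 274·cos24.6° = 249.1; c'Δl = 11.88; W sinα = 114.1
Slice 6: Δl = 3.0/cos37.5° = 3.781 m; N'_6 = 318·cos37.5° = 252.3; c'Δl = 20.42; W sinα = 193.6
Slice 7: Δl = 2.5/cos55.0° = 4.359 m; N'_7 = 115·cos55.0° = 66.0; c'Δl = 23.54; W sinα = 94.2
Σc'Δl = 95.8 kN/m; ΣN' = 1293.5 kN/m; ΣW sinα = 498.9 kN/m
Resisting = 95.8 + 1293.5·tan25.2° = 95.8 + 608.7 = 704.5 kN/m
FS = 704.5 / 498.9 = 1.412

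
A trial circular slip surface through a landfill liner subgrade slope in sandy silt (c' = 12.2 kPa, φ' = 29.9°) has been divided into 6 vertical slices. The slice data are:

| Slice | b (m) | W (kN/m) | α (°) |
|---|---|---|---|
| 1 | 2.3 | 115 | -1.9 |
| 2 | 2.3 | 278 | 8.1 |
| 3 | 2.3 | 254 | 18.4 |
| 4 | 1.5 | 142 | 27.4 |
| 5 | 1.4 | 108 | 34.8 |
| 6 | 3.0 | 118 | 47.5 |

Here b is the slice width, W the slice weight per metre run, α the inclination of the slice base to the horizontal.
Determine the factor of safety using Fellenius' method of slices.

FS = 2.17

Ordinary method of slices: FS = Σ[c'·Δl_i + (W_i cosα_i)·tanφ'] / Σ W_i sinα_i, with Δl_i = b_i / cosα_i.
Slice 1: Δl = 2.3/cos(-1.9°) = 2.301 m; N'_1 = 115·cos(-1.9°) = 114.9; c'Δl = 28.08; W sinα = -3.8
Slice 2: Δl = 2.3/cos8.1° = 2.323 m; N'_2 = 278·cos8.1° = 275.2; c'Δl = 28.34; W sinα = 39.2
Slice 3: Δl = 2.3/cos18.4° = 2.424 m; N'_3 = 254·cos18.4° = 241.0; c'Δl = 29.57; W sinα = 80.2
Slice 4: Δl = 1.5/cos27.4° = 1.690 m; N'_4 = 142·cos27.4° = 126.1; c'Δl = 20.61; W sinα = 65.3
Slice 5: Δl = 1.4/cos34.8° = 1.705 m; N'_5 = 108·cos34.8° = 88.7; c'Δl = 20.80; W sinα = 61.6
Slice 6: Δl = 3.0/cos47.5° = 4.441 m; N'_6 = 118·cos47.5° = 79.7; c'Δl = 54.17; W sinα = 87.0
Σc'Δl = 181.6 kN/m; ΣN' = 925.7 kN/m; ΣW sinα = 329.5 kN/m
Resisting = 181.6 + 925.7·tan29.9° = 181.6 + 532.3 = 713.9 kN/m
FS = 713.9 / 329.5 = 2.166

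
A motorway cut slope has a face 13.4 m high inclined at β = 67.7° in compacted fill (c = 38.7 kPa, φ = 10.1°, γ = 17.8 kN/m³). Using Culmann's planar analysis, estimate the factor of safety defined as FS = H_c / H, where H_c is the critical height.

H_c = (4c/γ) · sinβ cosφ / [1 − cos(β − φ)]
    = (4·38.7/17.8) · sin67.7°·cos10.1° / [1 − cos57.6°]
    = 8.697 · 0.9109 / 0.4642 = 17.07 m
FS = H_c / H = 17.07 / 13.4 = 1.274

FS = 1.27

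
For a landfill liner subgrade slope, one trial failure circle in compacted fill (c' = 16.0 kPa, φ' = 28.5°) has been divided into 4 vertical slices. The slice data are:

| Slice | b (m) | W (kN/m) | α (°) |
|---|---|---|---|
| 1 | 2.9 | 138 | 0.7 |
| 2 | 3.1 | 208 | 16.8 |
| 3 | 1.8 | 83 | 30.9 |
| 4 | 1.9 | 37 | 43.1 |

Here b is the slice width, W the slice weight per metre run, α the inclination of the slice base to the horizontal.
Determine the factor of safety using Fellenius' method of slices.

FS = 3.16

Ordinary method of slices: FS = Σ[c'·Δl_i + (W_i cosα_i)·tanφ'] / Σ W_i sinα_i, with Δl_i = b_i / cosα_i.
Slice 1: Δl = 2.9/cos0.7° = 2.900 m; N'_1 = 138·cos0.7° = 138.0; c'Δl = 46.40; W sinα = 1.7
Slice 2: Δl = 3.1/cos16.8° = 3.238 m; N'_2 = 208·cos16.8° = 199.1; c'Δl = 51.81; W sinα = 60.1
Slice 3: Δl = 1.8/cos30.9° = 2.098 m; N'_3 = 83·cos30.9° = 71.2; c'Δl = 33.56; W sinα = 42.6
Slice 4: Δl = 1.9/cos43.1° = 2.602 m; N'_4 = 37·cos43.1° = 27.0; c'Δl = 41.63; W sinα = 25.3
Σc'Δl = 173.4 kN/m; ΣN' = 435.3 kN/m; ΣW sinα = 129.7 kN/m
Resisting = 173.4 + 435.3·tan28.5° = 173.4 + 236.4 = 409.8 kN/m
FS = 409.8 / 129.7 = 3.159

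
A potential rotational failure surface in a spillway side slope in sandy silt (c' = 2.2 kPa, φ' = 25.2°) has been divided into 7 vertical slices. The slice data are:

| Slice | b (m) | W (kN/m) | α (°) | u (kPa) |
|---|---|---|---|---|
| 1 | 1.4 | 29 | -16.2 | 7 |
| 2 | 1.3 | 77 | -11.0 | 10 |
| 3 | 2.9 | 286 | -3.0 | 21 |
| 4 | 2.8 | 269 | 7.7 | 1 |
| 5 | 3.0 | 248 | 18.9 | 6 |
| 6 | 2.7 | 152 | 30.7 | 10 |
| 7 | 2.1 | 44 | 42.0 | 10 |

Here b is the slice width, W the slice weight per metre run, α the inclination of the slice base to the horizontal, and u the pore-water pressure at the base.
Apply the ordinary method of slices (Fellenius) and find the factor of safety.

FS = 2.46

Ordinary method of slices: FS = Σ[c'·Δl_i + (W_i cosα_i − u_i·Δl_i)·tanφ'] / Σ W_i sinα_i, with Δl_i = b_i / cosα_i.
Slice 1: Δl = 1.4/cos(-16.2°) = 1.458 m; N'_1 = 29·cos(-16.2°) − 7·1.458 = 17.6; c'Δl = 3.21; W sinα = -8.1
Slice 2: Δl = 1.3/cos(-11.0°) = 1.324 m; N'_2 = 77·cos(-11.0°) − 10·1.324 = 62.3; c'Δl = 2.91; W sinα = -14.7
Slice 3: Δl = 2.9/cos(-3.0°) = 2.904 m; N'_3 = 286·cos(-3.0°) − 21·2.904 = 224.6; c'Δl = 6.39; W sinα = -15.0
Slice 4: Δl = 2.8/cos7.7° = 2.825 m; N'_4 = 269·cos7.7° − 1·2.825 = 263.7; c'Δl = 6.22; W sinα = 36.0
Slice 5: Δl = 3.0/cos18.9° = 3.171 m; N'_5 = 248·cos18.9° − 6·3.171 = 215.6; c'Δl = 6.98; W sinα = 80.3
Slice 6: Δl = 2.7/cos30.7° = 3.140 m; N'_6 = 152·cos30.7° − 10·3.140 = 99.3; c'Δl = 6.91; W sinα = 77.6
Slice 7: Δl = 2.1/cos42.0° = 2.826 m; N'_7 = 44·cos42.0° − 10·2.826 = 4.4; c'Δl = 6.22; W sinα = 29.4
Σc'Δl = 38.8 kN/m; ΣN' = 887.7 kN/m; ΣW sinα = 185.7 kN/m
Resisting = 38.8 + 887.7·tan25.2° = 38.8 + 417.7 = 456.5 kN/m
FS = 456.5 / 185.7 = 2.459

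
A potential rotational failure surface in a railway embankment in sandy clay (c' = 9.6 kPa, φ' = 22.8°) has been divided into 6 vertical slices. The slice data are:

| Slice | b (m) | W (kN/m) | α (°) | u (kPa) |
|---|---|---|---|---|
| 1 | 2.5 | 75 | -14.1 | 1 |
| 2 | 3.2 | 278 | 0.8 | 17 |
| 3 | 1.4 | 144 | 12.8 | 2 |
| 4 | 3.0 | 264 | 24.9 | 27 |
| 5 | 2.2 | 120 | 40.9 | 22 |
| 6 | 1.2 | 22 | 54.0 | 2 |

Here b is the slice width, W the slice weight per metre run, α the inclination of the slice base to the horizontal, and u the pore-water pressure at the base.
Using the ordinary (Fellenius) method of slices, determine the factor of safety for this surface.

Ordinary method of slices: FS = Σ[c'·Δl_i + (W_i cosα_i − u_i·Δl_i)·tanφ'] / Σ W_i sinα_i, with Δl_i = b_i / cosα_i.
Slice 1: Δl = 2.5/cos(-14.1°) = 2.578 m; N'_1 = 75·cos(-14.1°) − 1·2.578 = 70.2; c'Δl = 24.75; W sinα = -18.3
Slice 2: Δl = 3.2/cos0.8° = 3.200 m; N'_2 = 278·cos0.8° − 17·3.200 = 223.6; c'Δl = 30.72; W sinα = 3.9
Slice 3: Δl = 1.4/cos12.8° = 1.436 m; N'_3 = 144·cos12.8° − 2·1.436 = 137.6; c'Δl = 13.78; W sinα = 31.9
Slice 4: Δl = 3.0/cos24.9° = 3.307 m; N'_4 = 264·cos24.9° − 27·3.307 = 150.2; c'Δl = 31.75; W sinα = 111.2
Slice 5: Δl = 2.2/cos40.9° = 2.911 m; N'_5 = 120·cos40.9° − 22·2.911 = 26.7; c'Δl = 27.94; W sinα = 78.6
Slice 6: Δl = 1.2/cos54.0° = 2.042 m; N'_6 = 22·cos54.0° − 2·2.042 = 8.8; c'Δl = 19.60; W sinα = 17.8
Σc'Δl = 148.5 kN/m; ΣN' = 617.0 kN/m; ΣW sinα = 225.0 kN/m
Resisting = 148.5 + 617.0·tan22.8° = 148.5 + 259.3 = 407.9 kN/m
FS = 407.9 / 225.0 = 1.813

FS = 1.81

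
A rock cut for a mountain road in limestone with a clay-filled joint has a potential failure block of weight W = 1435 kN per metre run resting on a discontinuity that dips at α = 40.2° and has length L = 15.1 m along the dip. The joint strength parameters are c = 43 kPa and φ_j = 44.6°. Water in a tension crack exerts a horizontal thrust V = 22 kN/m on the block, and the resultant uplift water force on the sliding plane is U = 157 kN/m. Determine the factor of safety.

Resolving the block weight along and normal to the plane and applying the Mohr–Coulomb strength on the joint:
N' = W cosα − U − V sinα = 1435·cos40.2° − 157 − 22·sin40.2° = 924.8 kN/m
Driving force T = W sinα + V cosα = 1435·sin40.2° + 22·cos40.2° = 943.0 kN/m
Resisting force R = c·L + N'·tanφ_j = 43·15.1 + 924.8·tan44.6° = 649.3 + 912.0 = 1561.3 kN/m
FS = R / T = 1561.3 / 943.0 = 1.656

FS = 1.66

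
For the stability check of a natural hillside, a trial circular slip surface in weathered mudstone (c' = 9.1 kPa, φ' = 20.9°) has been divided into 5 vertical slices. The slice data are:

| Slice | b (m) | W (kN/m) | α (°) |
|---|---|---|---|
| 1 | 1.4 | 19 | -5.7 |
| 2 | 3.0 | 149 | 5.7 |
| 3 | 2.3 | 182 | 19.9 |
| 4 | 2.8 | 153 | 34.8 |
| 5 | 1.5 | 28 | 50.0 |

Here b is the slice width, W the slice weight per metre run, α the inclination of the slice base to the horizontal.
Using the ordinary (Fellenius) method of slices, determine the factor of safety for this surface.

FS = 1.63

Ordinary method of slices: FS = Σ[c'·Δl_i + (W_i cosα_i)·tanφ'] / Σ W_i sinα_i, with Δl_i = b_i / cosα_i.
Slice 1: Δl = 1.4/cos(-5.7°) = 1.407 m; N'_1 = 19·cos(-5.7°) = 18.9; c'Δl = 12.80; W sinα = -1.9
Slice 2: Δl = 3.0/cos5.7° = 3.015 m; N'_2 = 149·cos5.7° = 148.3; c'Δl = 27.44; W sinα = 14.8
Slice 3: Δl = 2.3/cos19.9° = 2.446 m; N'_3 = 182·cos19.9° = 171.1; c'Δl = 22.26; W sinα = 61.9
Slice 4: Δl = 2.8/cos34.8° = 3.410 m; N'_4 = 153·cos34.8° = 125.6; c'Δl = 31.03; W sinα = 87.3
Slice 5: Δl = 1.5/cos50.0° = 2.334 m; N'_5 = 28·cos50.0° = 18.0; c'Δl = 21.24; W sinα = 21.4
Σc'Δl = 114.8 kN/m; ΣN' = 481.9 kN/m; ΣW sinα = 183.6 kN/m
Resisting = 114.8 + 481.9·tan20.9° = 114.8 + 184.0 = 298.8 kN/m
FS = 298.8 / 183.6 = 1.627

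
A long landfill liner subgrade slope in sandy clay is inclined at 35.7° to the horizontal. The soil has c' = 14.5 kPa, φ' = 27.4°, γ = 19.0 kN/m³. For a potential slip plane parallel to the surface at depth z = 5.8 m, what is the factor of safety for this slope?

FS = 1.00

For an infinite slope with a slip plane parallel to the surface (no pore pressure): FS = [c' + γz cos²β tanφ'] / [γz sinβ cosβ].
γz = 19.0·5.8 = 110.20 kN/m²
Numerator = 14.5 + 110.20·cos²35.7°·tan27.4° = 14.5 + 110.20·0.6595·0.5184 = 52.171 kPa
Denominator = 110.20·sin35.7°·cos35.7° = 110.20·0.5835·0.8121 = 52.222 kPa
FS = 52.171 / 52.222 = 0.999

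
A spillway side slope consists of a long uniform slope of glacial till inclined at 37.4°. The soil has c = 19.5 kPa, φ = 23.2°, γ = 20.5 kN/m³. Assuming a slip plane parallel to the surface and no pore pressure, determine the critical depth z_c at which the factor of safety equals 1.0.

z_c = 4.49 m

Setting FS = 1.00 in FS = [c + γz cos²β tanφ] / [γz sinβ cosβ] and solving for z:
z = c / [γ cosβ (FS·sinβ − cosβ·tanφ)]
  = 19.5 / [20.5·cos37.4°·(1.00·sin37.4° − cos37.4°·tan23.2°)]
  = 19.5 / [20.5·0.7944·(1.00·0.6074 − 0.7944·0.4286)]
  = 19.5 / 4.3464 = 4.486 m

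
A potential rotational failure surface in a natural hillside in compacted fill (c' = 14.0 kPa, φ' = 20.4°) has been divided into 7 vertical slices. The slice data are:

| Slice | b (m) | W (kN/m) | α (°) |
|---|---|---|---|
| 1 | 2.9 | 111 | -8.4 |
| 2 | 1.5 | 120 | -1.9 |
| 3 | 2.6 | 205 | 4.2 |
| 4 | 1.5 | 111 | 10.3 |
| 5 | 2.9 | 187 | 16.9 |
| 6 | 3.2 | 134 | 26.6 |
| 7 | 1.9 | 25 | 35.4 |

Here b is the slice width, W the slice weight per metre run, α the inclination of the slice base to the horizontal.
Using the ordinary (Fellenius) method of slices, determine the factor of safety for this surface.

Ordinary method of slices: FS = Σ[c'·Δl_i + (W_i cosα_i)·tanφ'] / Σ W_i sinα_i, with Δl_i = b_i / cosα_i.
Slice 1: Δl = 2.9/cos(-8.4°) = 2.931 m; N'_1 = 111·cos(-8.4°) = 109.8; c'Δl = 41.04; W sinα = -16.2
Slice 2: Δl = 1.5/cos(-1.9°) = 1.501 m; N'_2 = 120·cos(-1.9°) = 119.9; c'Δl = 21.01; W sinα = -4.0
Slice 3: Δl = 2.6/cos4.2° = 2.607 m; N'_3 = 205·cos4.2° = 204.4; c'Δl = 36.50; W sinα = 15.0
Slice 4: Δl = 1.5/cos10.3° = 1.525 m; N'_4 = 111·cos10.3° = 109.2; c'Δl = 21.34; W sinα = 19.8
Slice 5: Δl = 2.9/cos16.9° = 3.031 m; N'_5 = 187·cos16.9° = 178.9; c'Δl = 42.43; W sinα = 54.4
Slice 6: Δl = 3.2/cos26.6° = 3.579 m; N'_6 = 134·cos26.6° = 119.8; c'Δl = 50.10; W sinα = 60.0
Slice 7: Δl = 1.9/cos35.4° = 2.331 m; N'_7 = 25·cos35.4° = 20.4; c'Δl = 32.63; W sinα = 14.5
Σc'Δl = 245.1 kN/m; ΣN' = 862.5 kN/m; ΣW sinα = 143.5 kN/m
Resisting = 245.1 + 862.5·tan20.4° = 245.1 + 320.8 = 565.8 kN/m
FS = 565.8 / 143.5 = 3.943

FS = 3.94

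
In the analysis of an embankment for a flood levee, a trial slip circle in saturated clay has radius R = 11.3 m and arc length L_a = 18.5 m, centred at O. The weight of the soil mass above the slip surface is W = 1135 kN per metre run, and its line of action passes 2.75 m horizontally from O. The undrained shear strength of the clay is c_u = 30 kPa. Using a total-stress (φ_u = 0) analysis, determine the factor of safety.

Taking moments about the centre O, the resisting moment is provided by the undrained shear strength acting along the arc:
M_R = c_u·L_a·R = 30·18.50·11.3 = 6271.5 kN·m/m
M_D = W·d = 1135·2.75 = 3121.2 kN·m/m
FS = M_R / M_D = 6271.5 / 3121.2 = 2.009

FS = 2.01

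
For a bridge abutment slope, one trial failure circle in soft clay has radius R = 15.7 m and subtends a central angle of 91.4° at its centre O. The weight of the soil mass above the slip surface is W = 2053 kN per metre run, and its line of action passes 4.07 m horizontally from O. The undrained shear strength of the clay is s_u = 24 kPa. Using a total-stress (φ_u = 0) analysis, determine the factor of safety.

FS = 1.13

Taking moments about the centre O, the resisting moment is provided by the undrained shear strength acting along the arc:
Arc length L_a = R·θ = 15.7·(91.4°·π/180) = 15.7·1.5952 = 25.05 m
M_R = s_u·L_a·R = 24·25.05·15.7 = 9437.0 kN·m/m
M_D = W·d = 2053·4.07 = 8355.7 kN·m/m
FS = M_R / M_D = 9437.0 / 8355.7 = 1.129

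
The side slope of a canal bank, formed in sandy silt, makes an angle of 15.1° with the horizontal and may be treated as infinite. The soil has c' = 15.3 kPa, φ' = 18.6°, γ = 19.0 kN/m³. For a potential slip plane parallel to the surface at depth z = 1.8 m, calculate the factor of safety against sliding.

For an infinite slope with a slip plane parallel to the surface (no pore pressure): FS = [c' + γz cos²β tanφ'] / [γz sinβ cosβ].
γz = 19.0·1.8 = 34.20 kN/m²
Numerator = 15.3 + 34.20·cos²15.1°·tan18.6° = 15.3 + 34.20·0.9321·0.3365 = 26.029 kPa
Denominator = 34.20·sin15.1°·cos15.1° = 34.20·0.2605·0.9655 = 8.602 kPa
FS = 26.029 / 8.602 = 3.026

FS = 3.03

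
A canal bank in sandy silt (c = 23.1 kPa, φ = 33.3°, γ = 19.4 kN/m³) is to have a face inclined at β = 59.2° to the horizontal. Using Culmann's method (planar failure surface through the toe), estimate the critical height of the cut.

H_c = 34.04 m

Culmann's analysis gives the critical failure plane at α_cr = (β + φ)/2 = (59.2 + 33.3)/2 = 46.2°, and the critical height
H_c = (4c/γ) · sinβ cosφ / [1 − cos(β − φ)]
    = (4·23.1/19.4) · sin59.2°·cos33.3° / [1 − cos(25.9°)]
    = 4.763 · 0.8590·0.8358 / [1 − 0.8996]
    = 4.763 · 0.7179 / 0.1004
    = 34.04 m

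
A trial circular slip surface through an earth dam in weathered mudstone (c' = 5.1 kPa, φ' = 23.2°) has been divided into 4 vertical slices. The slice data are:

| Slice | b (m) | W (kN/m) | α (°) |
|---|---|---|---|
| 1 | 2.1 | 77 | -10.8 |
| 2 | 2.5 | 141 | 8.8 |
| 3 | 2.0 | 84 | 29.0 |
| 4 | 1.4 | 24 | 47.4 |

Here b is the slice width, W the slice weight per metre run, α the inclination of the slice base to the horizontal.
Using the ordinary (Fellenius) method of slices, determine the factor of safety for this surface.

FS = 2.69

Ordinary method of slices: FS = Σ[c'·Δl_i + (W_i cosα_i)·tanφ'] / Σ W_i sinα_i, with Δl_i = b_i / cosα_i.
Slice 1: Δl = 2.1/cos(-10.8°) = 2.138 m; N'_1 = 77·cos(-10.8°) = 75.6; c'Δl = 10.90; W sinα = -14.4
Slice 2: Δl = 2.5/cos8.8° = 2.530 m; N'_2 = 141·cos8.8° = 139.3; c'Δl = 12.90; W sinα = 21.6
Slice 3: Δl = 2.0/cos29.0° = 2.287 m; N'_3 = 84·cos29.0° = 73.5; c'Δl = 11.66; W sinα = 40.7
Slice 4: Δl = 1.4/cos47.4° = 2.068 m; N'_4 = 24·cos47.4° = 16.2; c'Δl = 10.55; W sinα = 17.7
Σc'Δl = 46.0 kN/m; ΣN' = 304.7 kN/m; ΣW sinα = 65.5 kN/m
Resisting = 46.0 + 304.7·tan23.2° = 46.0 + 130.6 = 176.6 kN/m
FS = 176.6 / 65.5 = 2.695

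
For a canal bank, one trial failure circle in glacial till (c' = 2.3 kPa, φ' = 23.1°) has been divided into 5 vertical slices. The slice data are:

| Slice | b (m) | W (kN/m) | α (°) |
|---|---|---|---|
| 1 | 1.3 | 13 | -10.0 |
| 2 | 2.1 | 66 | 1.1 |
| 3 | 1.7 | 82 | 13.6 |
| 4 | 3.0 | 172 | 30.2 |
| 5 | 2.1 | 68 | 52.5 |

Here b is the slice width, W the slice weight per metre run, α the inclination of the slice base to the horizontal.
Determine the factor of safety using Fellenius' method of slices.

Ordinary method of slices: FS = Σ[c'·Δl_i + (W_i cosα_i)·tanφ'] / Σ W_i sinα_i, with Δl_i = b_i / cosα_i.
Slice 1: Δl = 1.3/cos(-10.0°) = 1.320 m; N'_1 = 13·cos(-10.0°) = 12.8; c'Δl = 3.04; W sinα = -2.3
Slice 2: Δl = 2.1/cos1.1° = 2.100 m; N'_2 = 66·cos1.1° = 66.0; c'Δl = 4.83; W sinα = 1.3
Slice 3: Δl = 1.7/cos13.6° = 1.749 m; N'_3 = 82·cos13.6° = 79.7; c'Δl = 4.02; W sinα = 19.3
Slice 4: Δl = 3.0/cos30.2° = 3.471 m; N'_4 = 172·cos30.2° = 148.7; c'Δl = 7.98; W sinα = 86.5
Slice 5: Δl = 2.1/cos52.5° = 3.450 m; N'_5 = 68·cos52.5° = 41.4; c'Δl = 7.93; W sinα = 53.9
Σc'Δl = 27.8 kN/m; ΣN' = 348.5 kN/m; ΣW sinα = 158.8 kN/m
Resisting = 27.8 + 348.5·tan23.1° = 27.8 + 148.7 = 176.5 kN/m
FS = 176.5 / 158.8 = 1.112

FS = 1.11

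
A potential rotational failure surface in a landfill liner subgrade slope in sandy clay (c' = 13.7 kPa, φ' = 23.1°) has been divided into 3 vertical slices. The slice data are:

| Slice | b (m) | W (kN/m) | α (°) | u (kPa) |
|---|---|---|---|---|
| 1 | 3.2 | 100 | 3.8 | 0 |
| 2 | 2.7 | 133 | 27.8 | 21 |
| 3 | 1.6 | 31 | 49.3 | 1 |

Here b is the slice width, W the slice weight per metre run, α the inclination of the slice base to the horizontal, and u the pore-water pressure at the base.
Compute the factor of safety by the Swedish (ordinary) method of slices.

FS = 2.09

Ordinary method of slices: FS = Σ[c'·Δl_i + (W_i cosα_i − u_i·Δl_i)·tanφ'] / Σ W_i sinα_i, with Δl_i = b_i / cosα_i.
Slice 1: Δl = 3.2/cos3.8° = 3.207 m; N'_1 = 100·cos3.8° − 0·3.207 = 99.8; c'Δl = 43.94; W sinα = 6.6
Slice 2: Δl = 2.7/cos27.8° = 3.052 m; N'_2 = 133·cos27.8° − 21·3.052 = 53.6; c'Δl = 41.82; W sinα = 62.0
Slice 3: Δl = 1.6/cos49.3° = 2.454 m; N'_3 = 31·cos49.3° − 1·2.454 = 17.8; c'Δl = 33.61; W sinα = 23.5
Σc'Δl = 119.4 kN/m; ΣN' = 171.1 kN/m; ΣW sinα = 92.2 kN/m
Resisting = 119.4 + 171.1·tan23.1° = 119.4 + 73.0 = 192.3 kN/m
FS = 192.3 / 92.2 = 2.087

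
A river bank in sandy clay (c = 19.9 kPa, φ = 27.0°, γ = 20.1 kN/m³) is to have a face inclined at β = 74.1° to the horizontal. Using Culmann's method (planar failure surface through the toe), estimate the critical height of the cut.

Culmann's analysis gives the critical failure plane at α_cr = (β + φ)/2 = (74.1 + 27.0)/2 = 50.5°, and the critical height
H_c = (4c/γ) · sinβ cosφ / [1 − cos(β − φ)]
    = (4·19.9/20.1) · sin74.1°·cos27.0° / [1 − cos(47.1°)]
    = 3.960 · 0.9617·0.8910 / [1 − 0.6807]
    = 3.960 · 0.8569 / 0.3193
    = 10.63 m

H_c = 10.63 m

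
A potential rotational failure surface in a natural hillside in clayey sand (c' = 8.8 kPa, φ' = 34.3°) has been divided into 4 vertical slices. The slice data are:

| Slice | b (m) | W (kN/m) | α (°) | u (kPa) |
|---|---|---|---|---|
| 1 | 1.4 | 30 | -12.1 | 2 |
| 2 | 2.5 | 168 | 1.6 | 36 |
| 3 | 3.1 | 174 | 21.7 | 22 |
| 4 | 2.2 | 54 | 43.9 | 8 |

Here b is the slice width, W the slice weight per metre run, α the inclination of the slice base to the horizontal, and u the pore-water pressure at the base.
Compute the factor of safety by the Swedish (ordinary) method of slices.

Ordinary method of slices: FS = Σ[c'·Δl_i + (W_i cosα_i − u_i·Δl_i)·tanφ'] / Σ W_i sinα_i, with Δl_i = b_i / cosα_i.
Slice 1: Δl = 1.4/cos(-12.1°) = 1.432 m; N'_1 = 30·cos(-12.1°) − 2·1.432 = 26.5; c'Δl = 12.60; W sinα = -6.3
Slice 2: Δl = 2.5/cos1.6° = 2.501 m; N'_2 = 168·cos1.6° − 36·2.501 = 77.9; c'Δl = 22.01; W sinα = 4.7
Slice 3: Δl = 3.1/cos21.7° = 3.336 m; N'_3 = 174·cos21.7° − 22·3.336 = 88.3; c'Δl = 29.36; W sinα = 64.3
Slice 4: Δl = 2.2/cos43.9° = 3.053 m; N'_4 = 54·cos43.9° − 8·3.053 = 14.5; c'Δl = 26.87; W sinα = 37.4
Σc'Δl = 90.8 kN/m; ΣN' = 207.1 kN/m; ΣW sinα = 100.2 kN/m
Resisting = 90.8 + 207.1·tan34.3° = 90.8 + 141.3 = 232.1 kN/m
FS = 232.1 / 100.2 = 2.317

FS = 2.32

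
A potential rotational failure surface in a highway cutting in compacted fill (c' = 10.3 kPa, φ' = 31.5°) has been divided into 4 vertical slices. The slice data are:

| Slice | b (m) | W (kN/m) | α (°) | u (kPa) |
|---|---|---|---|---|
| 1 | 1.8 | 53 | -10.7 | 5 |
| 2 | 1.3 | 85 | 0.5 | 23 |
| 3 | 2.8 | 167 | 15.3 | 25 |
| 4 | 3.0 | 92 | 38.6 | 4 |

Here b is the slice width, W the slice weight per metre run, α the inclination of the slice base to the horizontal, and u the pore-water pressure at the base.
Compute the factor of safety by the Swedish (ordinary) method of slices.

FS = 2.71

Ordinary method of slices: FS = Σ[c'·Δl_i + (W_i cosα_i − u_i·Δl_i)·tanφ'] / Σ W_i sinα_i, with Δl_i = b_i / cosα_i.
Slice 1: Δl = 1.8/cos(-10.7°) = 1.832 m; N'_1 = 53·cos(-10.7°) − 5·1.832 = 42.9; c'Δl = 18.87; W sinα = -9.8
Slice 2: Δl = 1.3/cos0.5° = 1.300 m; N'_2 = 85·cos0.5° − 23·1.300 = 55.1; c'Δl = 13.39; W sinα = 0.7
Slice 3: Δl = 2.8/cos15.3° = 2.903 m; N'_3 = 167·cos15.3° − 25·2.903 = 88.5; c'Δl = 29.90; W sinα = 44.1
Slice 4: Δl = 3.0/cos38.6° = 3.839 m; N'_4 = 92·cos38.6° − 4·3.839 = 56.5; c'Δl = 39.54; W sinα = 57.4
Σc'Δl = 101.7 kN/m; ΣN' = 243.1 kN/m; ΣW sinα = 92.4 kN/m
Resisting = 101.7 + 243.1·tan31.5° = 101.7 + 149.0 = 250.6 kN/m
FS = 250.6 / 92.4 = 2.714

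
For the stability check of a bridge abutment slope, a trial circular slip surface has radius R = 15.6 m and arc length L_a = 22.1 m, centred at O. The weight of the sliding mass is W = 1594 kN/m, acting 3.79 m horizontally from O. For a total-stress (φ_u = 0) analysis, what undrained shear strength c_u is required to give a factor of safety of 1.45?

c_u = 25.4 kPa

FS = c_u·L_a·R / (W·d), so c_u = FS·W·d / (L_a·R).
c_u = 1.45·1594·3.79 / (22.10·15.6) = 8759.8 / 344.76 = 25.41 kPa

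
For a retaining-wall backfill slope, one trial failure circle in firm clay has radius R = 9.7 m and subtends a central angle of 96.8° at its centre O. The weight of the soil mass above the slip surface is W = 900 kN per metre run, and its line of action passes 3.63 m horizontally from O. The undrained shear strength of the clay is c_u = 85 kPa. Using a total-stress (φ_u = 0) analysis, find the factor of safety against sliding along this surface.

FS = 4.14

Taking moments about the centre O, the resisting moment is provided by the undrained shear strength acting along the arc:
Arc length L_a = R·θ = 9.7·(96.8°·π/180) = 9.7·1.6895 = 16.39 m
M_R = c_u·L_a·R = 85·16.39·9.7 = 13511.9 kN·m/m
M_D = W·d = 900·3.63 = 3267.0 kN·m/m
FS = M_R / M_D = 13511.9 / 3267.0 = 4.136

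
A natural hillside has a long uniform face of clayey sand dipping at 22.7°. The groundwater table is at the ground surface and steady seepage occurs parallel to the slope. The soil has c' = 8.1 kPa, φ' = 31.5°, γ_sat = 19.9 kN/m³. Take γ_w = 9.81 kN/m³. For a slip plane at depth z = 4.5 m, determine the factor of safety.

FS = 1.00

With seepage parallel to the slope and the water table at the surface, the effective normal stress on the slip plane uses the buoyant unit weight γ' = γ_sat − γ_w while the driving shear stress uses γ_sat:
FS = [c' + γ' z cos²β tanφ'] / [γ_sat z sinβ cosβ]
γ' = 19.9 − 9.81 = 10.09 kN/m³
Numerator = 8.1 + 10.09·4.5·cos²22.7°·tan31.5° = 8.1 + 10.09·4.5·0.8511·0.6128 = 31.781 kPa
Denominator = 19.9·4.5·sin22.7°·cos22.7° = 19.9·4.5·0.3859·0.9225 = 31.881 kPa
FS = 31.781 / 31.881 = 0.997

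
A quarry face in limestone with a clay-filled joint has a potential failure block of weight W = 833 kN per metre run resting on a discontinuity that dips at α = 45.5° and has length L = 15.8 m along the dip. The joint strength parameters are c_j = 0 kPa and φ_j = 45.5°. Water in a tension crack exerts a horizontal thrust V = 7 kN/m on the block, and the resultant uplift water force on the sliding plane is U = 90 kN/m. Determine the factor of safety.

FS = 0.83

Resolving the block weight along and normal to the plane and applying the Mohr–Coulomb strength on the joint:
N' = W cosα − U − V sinα = 833·cos45.5° − 90 − 7·sin45.5° = 488.9 kN/m
Driving force T = W sinα + V cosα = 833·sin45.5° + 7·cos45.5° = 599.0 kN/m
Resisting force R = c_j·L + N'·tanφ_j = 0·15.8 + 488.9·tan45.5° = 0.0 + 497.5 = 497.5 kN/m
FS = R / T = 497.5 / 599.0 = 0.830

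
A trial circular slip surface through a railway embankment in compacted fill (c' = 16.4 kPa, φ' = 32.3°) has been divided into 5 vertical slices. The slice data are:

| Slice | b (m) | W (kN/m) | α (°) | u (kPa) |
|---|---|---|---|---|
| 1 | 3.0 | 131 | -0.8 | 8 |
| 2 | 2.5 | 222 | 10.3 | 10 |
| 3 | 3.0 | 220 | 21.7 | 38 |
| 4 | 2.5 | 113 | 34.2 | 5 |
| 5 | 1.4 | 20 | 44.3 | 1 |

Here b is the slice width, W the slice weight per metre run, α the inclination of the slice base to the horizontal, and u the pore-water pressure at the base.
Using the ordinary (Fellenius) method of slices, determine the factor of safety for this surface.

Ordinary method of slices: FS = Σ[c'·Δl_i + (W_i cosα_i − u_i·Δl_i)·tanφ'] / Σ W_i sinα_i, with Δl_i = b_i / cosα_i.
Slice 1: Δl = 3.0/cos(-0.8°) = 3.000 m; N'_1 = 131·cos(-0.8°) − 8·3.000 = 107.0; c'Δl = 49.20; W sinα = -1.8
Slice 2: Δl = 2.5/cos10.3° = 2.541 m; N'_2 = 222·cos10.3° − 10·2.541 = 193.0; c'Δl = 41.67; W sinα = 39.7
Slice 3: Δl = 3.0/cos21.7° = 3.229 m; N'_3 = 220·cos21.7° − 38·3.229 = 81.7; c'Δl = 52.95; W sinα = 81.3
Slice 4: Δl = 2.5/cos34.2° = 3.023 m; N'_4 = 113·cos34.2° − 5·3.023 = 78.3; c'Δl = 49.57; W sinα = 63.5
Slice 5: Δl = 1.4/cos44.3° = 1.956 m; N'_5 = 20·cos44.3° − 1·1.956 = 12.4; c'Δl = 32.08; W sinα = 14.0
Σc'Δl = 225.5 kN/m; ΣN' = 472.4 kN/m; ΣW sinα = 196.7 kN/m
Resisting = 225.5 + 472.4·tan32.3° = 225.5 + 298.6 = 524.1 kN/m
FS = 524.1 / 196.7 = 2.665

FS = 2.66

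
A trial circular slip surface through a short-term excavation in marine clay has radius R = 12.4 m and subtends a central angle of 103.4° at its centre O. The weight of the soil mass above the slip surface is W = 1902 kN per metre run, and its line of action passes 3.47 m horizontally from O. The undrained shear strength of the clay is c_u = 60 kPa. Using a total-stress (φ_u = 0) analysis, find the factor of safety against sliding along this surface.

Taking moments about the centre O, the resisting moment is provided by the undrained shear strength acting along the arc:
Arc length L_a = R·θ = 12.4·(103.4°·π/180) = 12.4·1.8047 = 22.38 m
M_R = c_u·L_a·R = 60·22.38·12.4 = 16649.2 kN·m/m
M_D = W·d = 1902·3.47 = 6599.9 kN·m/m
FS = M_R / M_D = 16649.2 / 6599.9 = 2.523

FS = 2.52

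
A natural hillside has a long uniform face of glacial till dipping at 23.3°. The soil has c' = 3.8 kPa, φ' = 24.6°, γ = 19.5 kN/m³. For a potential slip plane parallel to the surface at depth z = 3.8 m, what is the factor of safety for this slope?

FS = 1.20

For an infinite slope with a slip plane parallel to the surface (no pore pressure): FS = [c' + γz cos²β tanφ'] / [γz sinβ cosβ].
γz = 19.5·3.8 = 74.10 kN/m²
Numerator = 3.8 + 74.10·cos²23.3°·tan24.6° = 3.8 + 74.10·0.8435·0.4578 = 32.418 kPa
Denominator = 74.10·sin23.3°·cos23.3° = 74.10·0.3955·0.9184 = 26.920 kPa
FS = 32.418 / 26.920 = 1.204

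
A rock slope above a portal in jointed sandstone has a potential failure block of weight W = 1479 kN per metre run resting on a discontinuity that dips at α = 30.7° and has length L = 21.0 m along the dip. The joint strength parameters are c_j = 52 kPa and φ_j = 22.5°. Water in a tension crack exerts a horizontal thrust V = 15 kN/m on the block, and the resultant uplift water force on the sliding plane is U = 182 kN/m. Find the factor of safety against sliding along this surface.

FS = 2.01

Resolving the block weight along and normal to the plane and applying the Mohr–Coulomb strength on the joint:
N' = W cosα − U − V sinα = 1479·cos30.7° − 182 − 15·sin30.7° = 1082.1 kN/m
Driving force T = W sinα + V cosα = 1479·sin30.7° + 15·cos30.7° = 768.0 kN/m
Resisting force R = c_j·L + N'·tanφ_j = 52·21.0 + 1082.1·tan22.5° = 1092.0 + 448.2 = 1540.2 kN/m
FS = R / T = 1540.2 / 768.0 = 2.005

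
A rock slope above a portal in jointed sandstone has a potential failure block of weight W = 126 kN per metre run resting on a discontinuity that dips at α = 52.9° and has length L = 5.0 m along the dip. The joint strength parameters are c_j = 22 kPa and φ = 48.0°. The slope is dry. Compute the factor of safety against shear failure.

FS = 1.93

Resolving the block weight along and normal to the plane and applying the Mohr–Coulomb strength on the joint:
N' = W cosα = 126·cos52.9° = 76.0 kN/m
Driving force T = W sinα = 126·sin52.9° = 100.5 kN/m
Resisting force R = c_j·L + N'·tanφ = 22·5.0 + 76.0·tan48.0° = 110.0 + 84.4 = 194.4 kN/m
FS = R / T = 194.4 / 100.5 = 1.935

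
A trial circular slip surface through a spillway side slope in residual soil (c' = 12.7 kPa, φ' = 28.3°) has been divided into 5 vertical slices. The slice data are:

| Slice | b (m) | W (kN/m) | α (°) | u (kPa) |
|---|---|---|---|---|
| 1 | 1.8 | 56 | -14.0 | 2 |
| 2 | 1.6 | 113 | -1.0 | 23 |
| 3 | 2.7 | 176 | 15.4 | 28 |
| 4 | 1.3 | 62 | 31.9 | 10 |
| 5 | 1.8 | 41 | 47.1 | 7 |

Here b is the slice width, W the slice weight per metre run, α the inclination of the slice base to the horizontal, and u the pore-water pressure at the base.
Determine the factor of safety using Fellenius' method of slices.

Ordinary method of slices: FS = Σ[c'·Δl_i + (W_i cosα_i − u_i·Δl_i)·tanφ'] / Σ W_i sinα_i, with Δl_i = b_i / cosα_i.
Slice 1: Δl = 1.8/cos(-14.0°) = 1.855 m; N'_1 = 56·cos(-14.0°) − 2·1.855 = 50.6; c'Δl = 23.56; W sinα = -13.5
Slice 2: Δl = 1.6/cos(-1.0°) = 1.600 m; N'_2 = 113·cos(-1.0°) − 23·1.600 = 76.2; c'Δl = 20.32; W sinα = -2.0
Slice 3: Δl = 2.7/cos15.4° = 2.801 m; N'_3 = 176·cos15.4° − 28·2.801 = 91.3; c'Δl = 35.57; W sinα = 46.7
Slice 4: Δl = 1.3/cos31.9° = 1.531 m; N'_4 = 62·cos31.9° − 10·1.531 = 37.3; c'Δl = 19.45; W sinα = 32.8
Slice 5: Δl = 1.8/cos47.1° = 2.644 m; N'_5 = 41·cos47.1° − 7·2.644 = 9.4; c'Δl = 33.58; W sinα = 30.0
Σc'Δl = 132.5 kN/m; ΣN' = 264.8 kN/m; ΣW sinα = 94.0 kN/m
Resisting = 132.5 + 264.8·tan28.3° = 132.5 + 142.6 = 275.1 kN/m
FS = 275.1 / 94.0 = 2.926

FS = 2.93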